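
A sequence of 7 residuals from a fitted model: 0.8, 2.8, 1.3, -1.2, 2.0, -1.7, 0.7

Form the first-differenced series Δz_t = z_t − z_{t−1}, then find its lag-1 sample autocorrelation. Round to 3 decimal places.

First differences Δz: 2.0, -1.5, -2.5, 3.2, -3.7, 2.4
Mean of differences = -0.0167
Numerator Σ(Δz_t−Δz̄)(Δz_{t+1}−Δz̄) = -28.0453
Denominator Σ(Δz_t−Δz̄)² = 42.1883
r_1(Δz) = -28.0453 / 42.1883 = -0.665

-0.665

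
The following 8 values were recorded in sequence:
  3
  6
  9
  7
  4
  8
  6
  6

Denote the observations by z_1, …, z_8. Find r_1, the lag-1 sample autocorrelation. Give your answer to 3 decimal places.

-0.131

Mean z̄ = (3 + 6 + 9 + 7 + 4 + 8 + 6 + 6)/8 = 6.1250
Deviations from mean: -3.1250, -0.1250, 2.8750, 0.8750, -2.1250, 1.8750, -0.1250, -0.1250
Σ(z_t−z̄)(z_{t+1}−z̄) = (0.3906) + (-0.3594) + (2.5156) + (-1.8594) + (-3.9844) + (-0.2344) + (0.0156) = -3.5156
Denominator Σ(z_t−z̄)² = 26.8750
r_1 = -3.5156 / 26.8750 = -0.131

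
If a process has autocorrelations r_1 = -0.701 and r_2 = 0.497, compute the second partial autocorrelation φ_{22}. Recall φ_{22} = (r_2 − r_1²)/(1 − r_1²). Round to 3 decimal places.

φ_{22} = (r_2 − r_1²) / (1 − r_1²)
r_1² = (-0.701)² = 0.491401
Numerator = 0.497 − 0.4914 = 0.0056; denominator = 1 − 0.4914 = 0.5086
φ_{22} = 0.0056 / 0.5086 = 0.011

0.011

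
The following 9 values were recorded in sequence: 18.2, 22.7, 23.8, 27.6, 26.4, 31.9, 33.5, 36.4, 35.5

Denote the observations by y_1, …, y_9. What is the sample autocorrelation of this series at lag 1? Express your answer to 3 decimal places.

0.628

Mean ȳ = (18.2 + 22.7 + 23.8 + 27.6 + 26.4 + 31.9 + 33.5 + 36.4 + 35.5)/9 = 28.4444
Numerator Σ_{t=1}^{8}(y_t−ȳ)(y_{t+1}−ȳ) = 197.9325
Denominator Σ(y_t−ȳ)² = 314.9822
r_1 = 197.9325 / 314.9822 = 0.628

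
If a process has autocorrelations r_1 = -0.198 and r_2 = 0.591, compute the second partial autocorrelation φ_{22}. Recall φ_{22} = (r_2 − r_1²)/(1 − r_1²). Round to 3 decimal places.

φ_{22} = (r_2 − r_1²) / (1 − r_1²)
r_1² = (-0.198)² = 0.039204
Numerator = 0.591 − 0.0392 = 0.5518; denominator = 1 − 0.0392 = 0.9608
φ_{22} = 0.5518 / 0.9608 = 0.574

0.574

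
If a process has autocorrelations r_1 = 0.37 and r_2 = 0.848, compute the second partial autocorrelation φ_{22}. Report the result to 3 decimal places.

φ_{22} = (r_2 − r_1²) / (1 − r_1²)
r_1² = (0.37)² = 0.1369
Numerator = 0.848 − 0.1369 = 0.7111; denominator = 1 − 0.1369 = 0.8631
φ_{22} = 0.7111 / 0.8631 = 0.824

0.824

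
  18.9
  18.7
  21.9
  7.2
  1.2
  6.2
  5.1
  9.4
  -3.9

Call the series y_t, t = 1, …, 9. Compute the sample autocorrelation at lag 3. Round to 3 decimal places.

-0.139

Mean ȳ = (18.9 + 18.7 + 21.9 + 7.2 + 1.2 + 6.2 + 5.1 + 9.4 − 3.9)/9 = 9.4111
Σ(y_t−ȳ)(y_{t+3}−ȳ) = (-20.9810) + (-76.2721) + (-40.1032) + (9.5323) + (0.0912) + (42.7435) = -84.9893
Denominator Σ(y_t−ȳ)² = 610.6889
r_3 = -84.9893 / 610.6889 = -0.139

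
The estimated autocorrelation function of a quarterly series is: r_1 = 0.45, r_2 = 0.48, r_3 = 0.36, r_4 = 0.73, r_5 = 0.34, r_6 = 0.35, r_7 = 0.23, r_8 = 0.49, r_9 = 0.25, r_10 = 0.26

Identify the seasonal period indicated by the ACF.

The largest autocorrelation is r_4 = 0.73, with a weaker echo at lag 8 (0.49); the remaining lags stay at or below 0.48.
The dominant spike at lag 4 indicates a seasonal period of 4.

4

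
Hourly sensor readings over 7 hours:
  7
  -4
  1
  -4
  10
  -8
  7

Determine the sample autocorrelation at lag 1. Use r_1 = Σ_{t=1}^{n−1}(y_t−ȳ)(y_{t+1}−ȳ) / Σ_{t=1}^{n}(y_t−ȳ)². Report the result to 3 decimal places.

Mean ȳ = (7 − 4 + 1 − 4 + 10 − 8 + 7)/7 = 1.2857
Deviations from mean: 5.7143, -5.2857, -0.2857, -5.2857, 8.7143, -9.2857, 5.7143
Σ(y_t−ȳ)(y_{t+1}−ȳ) = (-30.2041) + (1.5102) + (1.5102) + (-46.0612) + (-80.9184) + (-53.0612) = -207.2245
Denominator Σ(y_t−ȳ)² = 283.4286
r_1 = -207.2245 / 283.4286 = -0.731

-0.731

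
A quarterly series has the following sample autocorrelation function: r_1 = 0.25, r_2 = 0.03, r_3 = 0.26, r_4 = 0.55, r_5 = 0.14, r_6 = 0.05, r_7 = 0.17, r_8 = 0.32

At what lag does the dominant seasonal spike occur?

4

The largest autocorrelation is r_4 = 0.55, with a weaker echo at lag 8 (0.32); the remaining lags stay at or below 0.26. The elevated value at lag 1 (0.25), dropping to 0.03 at lag 2, reflects decaying short-term dependence rather than seasonality.
The dominant spike at lag 4 indicates a seasonal period of 4.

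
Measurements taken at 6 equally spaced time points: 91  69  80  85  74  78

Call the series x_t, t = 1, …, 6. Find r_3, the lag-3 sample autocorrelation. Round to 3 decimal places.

Mean x̄ = (91 + 69 + 80 + 85 + 74 + 78)/6 = 79.5000
Σ(x_t−x̄)(x_{t+3}−x̄) = (63.2500) + (57.7500) + (-0.7500) = 120.2500
Denominator Σ(x_t−x̄)² = 305.5000
r_3 = 120.2500 / 305.5000 = 0.394

0.394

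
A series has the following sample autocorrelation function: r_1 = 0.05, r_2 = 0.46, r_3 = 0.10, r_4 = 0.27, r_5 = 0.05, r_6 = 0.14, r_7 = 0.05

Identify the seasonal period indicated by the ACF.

The largest autocorrelation is r_2 = 0.46, with a weaker echo at lag 4 (0.27); the remaining lags stay at or below 0.14.
The dominant spike at lag 2 indicates a seasonal period of 2.

2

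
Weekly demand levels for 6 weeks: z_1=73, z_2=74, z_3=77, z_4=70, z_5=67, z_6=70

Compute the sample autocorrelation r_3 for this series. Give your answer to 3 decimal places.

Mean z̄ = (73 + 74 + 77 + 70 + 67 + 70)/6 = 71.8333
Deviations from mean: 1.1667, 2.1667, 5.1667, -1.8333, -4.8333, -1.8333
Σ(z_t−z̄)(z_{t+3}−z̄) = (-2.1389) + (-10.4722) + (-9.4722) = -22.0833
Denominator Σ(z_t−z̄)² = 62.8333
r_3 = -22.0833 / 62.8333 = -0.351

-0.351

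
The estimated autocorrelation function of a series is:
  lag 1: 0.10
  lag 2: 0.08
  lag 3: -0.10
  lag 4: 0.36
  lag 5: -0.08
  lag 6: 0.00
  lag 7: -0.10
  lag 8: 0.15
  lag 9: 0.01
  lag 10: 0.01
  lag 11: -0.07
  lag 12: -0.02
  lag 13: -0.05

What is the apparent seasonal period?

4

The largest autocorrelation is r_4 = 0.36, with a weaker echo at lag 8 (0.15); the remaining lags stay at or below 0.10.
The dominant spike at lag 4 indicates a seasonal period of 4.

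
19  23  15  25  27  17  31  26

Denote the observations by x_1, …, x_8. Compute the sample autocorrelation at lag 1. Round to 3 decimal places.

Mean x̄ = (19 + 23 + 15 + 25 + 27 + 17 + 31 + 26)/8 = 22.8750
Deviations from mean: -3.8750, 0.1250, -7.8750, 2.1250, 4.1250, -5.8750, 8.1250, 3.1250
Numerator Σ_{t=1}^{7}(x_t−x̄)(x_{t+1}−x̄) = -56.0156
Denominator Σ(x_t−x̄)² = 208.8750
r_1 = -56.0156 / 208.8750 = -0.268

-0.268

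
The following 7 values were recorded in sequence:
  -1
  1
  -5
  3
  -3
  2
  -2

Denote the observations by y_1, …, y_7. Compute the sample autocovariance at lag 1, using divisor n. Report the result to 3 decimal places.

-5.991

Mean ȳ = (-1 + 1 − 5 + 3 − 3 + 2 − 2)/7 = -0.7143
Deviations: -0.2857, 1.7143, -4.2857, 3.7143, -2.2857, 2.7143, -1.2857
Σ_{t=1}^{6}(y_t−ȳ)(y_{t+1}−ȳ) = -41.9388
γ_1 = -41.9388 / 7 = -5.991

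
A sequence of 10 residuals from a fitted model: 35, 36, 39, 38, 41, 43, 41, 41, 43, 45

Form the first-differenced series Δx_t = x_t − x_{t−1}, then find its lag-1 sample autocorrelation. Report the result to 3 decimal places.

-0.242

First differences Δx: 1, 3, -1, 3, 2, -2, 0, 2, 2
Mean of differences = 1.1111
Numerator Σ(Δx_t−Δx̄)(Δx_{t+1}−Δx̄) = -6.0123
Denominator Σ(Δx_t−Δx̄)² = 24.8889
r_1(Δx) = -6.0123 / 24.8889 = -0.242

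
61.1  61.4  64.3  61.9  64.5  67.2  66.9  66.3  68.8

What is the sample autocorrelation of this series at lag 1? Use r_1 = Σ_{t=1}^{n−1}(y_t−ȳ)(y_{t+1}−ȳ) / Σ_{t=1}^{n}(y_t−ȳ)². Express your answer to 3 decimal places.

0.481

Mean ȳ = (61.1 + 61.4 + 64.3 + 61.9 + 64.5 + 67.2 + 66.9 + 66.3 + 68.8)/9 = 64.7111
Numerator Σ_{t=1}^{8}(y_t−ȳ)(y_{t+1}−ȳ) = 29.9643
Denominator Σ(y_t−ȳ)² = 62.3489
r_1 = 29.9643 / 62.3489 = 0.481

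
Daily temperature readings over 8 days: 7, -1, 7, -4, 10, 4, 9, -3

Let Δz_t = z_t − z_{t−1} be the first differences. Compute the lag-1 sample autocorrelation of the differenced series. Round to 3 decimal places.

First differences Δz: -8, 8, -11, 14, -6, 5, -12
Mean of differences = -1.4286
Numerator Σ(Δz_t−Δz̄)(Δz_{t+1}−Δz̄) = -467.7551
Denominator Σ(Δz_t−Δz̄)² = 635.7143
r_1(Δz) = -467.7551 / 635.7143 = -0.736

-0.736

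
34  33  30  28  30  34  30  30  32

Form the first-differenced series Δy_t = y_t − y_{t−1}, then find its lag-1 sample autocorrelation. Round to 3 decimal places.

-0.071

First differences Δy: -1, -3, -2, 2, 4, -4, 0, 2
Mean of differences = -0.2500
Numerator Σ(Δy_t−Δȳ)(Δy_{t+1}−Δȳ) = -3.8125
Denominator Σ(Δy_t−Δȳ)² = 53.5000
r_1(Δy) = -3.8125 / 53.5000 = -0.071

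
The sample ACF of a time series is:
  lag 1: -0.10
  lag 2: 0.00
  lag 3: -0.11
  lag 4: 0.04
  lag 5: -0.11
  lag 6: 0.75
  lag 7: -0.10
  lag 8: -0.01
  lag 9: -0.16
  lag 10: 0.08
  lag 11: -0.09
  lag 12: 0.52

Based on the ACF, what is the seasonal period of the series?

The largest autocorrelation is r_6 = 0.75, with a weaker echo at lag 12 (0.52); the remaining lags stay at or below 0.08.
The dominant spike at lag 6 indicates a seasonal period of 6.

6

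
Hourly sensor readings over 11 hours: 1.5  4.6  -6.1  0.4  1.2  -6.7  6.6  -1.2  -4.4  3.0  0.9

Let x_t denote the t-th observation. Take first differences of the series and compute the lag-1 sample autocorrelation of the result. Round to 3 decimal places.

-0.610

First differences Δx: 3.1, -10.7, 6.5, 0.8, -7.9, 13.3, -7.8, -3.2, 7.4, -2.1
Mean of differences = -0.0600
Numerator Σ(Δx_t−Δx̄)(Δx_{t+1}−Δx̄) = -327.0096
Denominator Σ(Δx_t−Δx̄)² = 536.5040
r_1(Δx) = -327.0096 / 536.5040 = -0.610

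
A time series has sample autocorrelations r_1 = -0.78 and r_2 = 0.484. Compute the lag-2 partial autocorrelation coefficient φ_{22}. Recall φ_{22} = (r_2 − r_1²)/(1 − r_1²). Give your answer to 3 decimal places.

φ_{22} = (r_2 − r_1²) / (1 − r_1²)
r_1² = (-0.78)² = 0.6084
Numerator = 0.484 − 0.6084 = -0.1244; denominator = 1 − 0.6084 = 0.3916
φ_{22} = -0.1244 / 0.3916 = -0.318

-0.318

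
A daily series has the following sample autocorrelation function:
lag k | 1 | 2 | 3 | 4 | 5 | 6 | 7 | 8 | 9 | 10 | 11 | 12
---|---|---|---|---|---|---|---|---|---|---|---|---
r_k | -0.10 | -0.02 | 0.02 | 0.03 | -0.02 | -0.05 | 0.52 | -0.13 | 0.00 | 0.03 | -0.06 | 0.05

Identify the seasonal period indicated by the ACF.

The largest autocorrelation is r_7 = 0.52; the remaining lags stay at or below 0.05.
The dominant spike at lag 7 indicates a seasonal period of 7.

7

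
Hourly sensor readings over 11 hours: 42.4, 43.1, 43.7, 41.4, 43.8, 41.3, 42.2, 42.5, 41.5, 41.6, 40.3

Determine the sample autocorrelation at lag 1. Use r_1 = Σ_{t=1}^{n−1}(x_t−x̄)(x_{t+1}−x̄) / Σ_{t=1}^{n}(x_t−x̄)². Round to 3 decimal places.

Mean x̄ = (42.4 + 43.1 + 43.7 + 41.4 + 43.8 + 41.3 + 42.2 + 42.5 + 41.5 + 41.6 + 40.3)/11 = 42.1636
Numerator Σ_{t=1}^{10}(x_t−x̄)(x_{t+1}−x̄) = -0.9940
Denominator Σ(x_t−x̄)² = 11.6455
r_1 = -0.9940 / 11.6455 = -0.085

-0.085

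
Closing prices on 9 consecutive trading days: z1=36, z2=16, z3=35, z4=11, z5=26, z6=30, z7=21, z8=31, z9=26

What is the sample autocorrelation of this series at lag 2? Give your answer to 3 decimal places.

0.347

Mean z̄ = (36 + 16 + 35 + 11 + 26 + 30 + 21 + 31 + 26)/9 = 25.7778
Σ(z_t−z̄)(z_{t+2}−z̄) = (94.2716) + (144.4938) + (2.0494) + (-62.3951) + (-1.0617) + (22.0494) + (-1.0617) = 198.3457
Denominator Σ(z_t−z̄)² = 571.5556
r_2 = 198.3457 / 571.5556 = 0.347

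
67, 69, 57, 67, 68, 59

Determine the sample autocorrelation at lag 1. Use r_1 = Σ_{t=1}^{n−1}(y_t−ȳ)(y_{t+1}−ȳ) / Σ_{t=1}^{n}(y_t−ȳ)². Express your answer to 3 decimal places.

-0.394

Mean ȳ = (67 + 69 + 57 + 67 + 68 + 59)/6 = 64.5000
Deviations from mean: 2.5000, 4.5000, -7.5000, 2.5000, 3.5000, -5.5000
Numerator Σ_{t=1}^{5}(y_t−ȳ)(y_{t+1}−ȳ) = -51.7500
Denominator Σ(y_t−ȳ)² = 131.5000
r_1 = -51.7500 / 131.5000 = -0.394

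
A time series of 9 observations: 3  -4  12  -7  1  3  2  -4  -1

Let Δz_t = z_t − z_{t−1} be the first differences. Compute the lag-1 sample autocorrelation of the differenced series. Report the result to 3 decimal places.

First differences Δz: -7, 16, -19, 8, 2, -1, -6, 3
Mean of differences = -0.5000
Numerator Σ(Δz_t−Δz̄)(Δz_{t+1}−Δz̄) = -566.2500
Denominator Σ(Δz_t−Δz̄)² = 778.0000
r_1(Δz) = -566.2500 / 778.0000 = -0.728

-0.728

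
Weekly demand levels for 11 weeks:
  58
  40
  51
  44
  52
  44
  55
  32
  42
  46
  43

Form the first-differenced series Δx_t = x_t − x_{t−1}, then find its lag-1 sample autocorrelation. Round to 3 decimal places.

First differences Δx: -18, 11, -7, 8, -8, 11, -23, 10, 4, -3
Mean of differences = -1.5000
Numerator Σ(Δx_t−Δx̄)(Δx_{t+1}−Δx̄) = -931.2500
Denominator Σ(Δx_t−Δx̄)² = 1374.5000
r_1(Δx) = -931.2500 / 1374.5000 = -0.678

-0.678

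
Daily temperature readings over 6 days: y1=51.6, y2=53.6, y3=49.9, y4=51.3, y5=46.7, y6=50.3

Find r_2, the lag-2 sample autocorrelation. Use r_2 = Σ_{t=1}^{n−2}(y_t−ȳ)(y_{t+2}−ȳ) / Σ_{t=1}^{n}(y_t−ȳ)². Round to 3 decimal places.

0.149

Mean ȳ = (51.6 + 53.6 + 49.9 + 51.3 + 46.7 + 50.3)/6 = 50.5667
Deviations from mean: 1.0333, 3.0333, -0.6667, 0.7333, -3.8667, -0.2667
Σ(y_t−ȳ)(y_{t+2}−ȳ) = (-0.6889) + (2.2244) + (2.5778) + (-0.1956) = 3.9178
Denominator Σ(y_t−ȳ)² = 26.2733
r_2 = 3.9178 / 26.2733 = 0.149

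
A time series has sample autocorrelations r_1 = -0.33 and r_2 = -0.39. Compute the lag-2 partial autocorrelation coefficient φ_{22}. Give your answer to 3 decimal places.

-0.560

φ_{22} = (r_2 − r_1²) / (1 − r_1²)
r_1² = (-0.33)² = 0.1089
Numerator = -0.39 − 0.1089 = -0.4989; denominator = 1 − 0.1089 = 0.8911
φ_{22} = -0.4989 / 0.8911 = -0.560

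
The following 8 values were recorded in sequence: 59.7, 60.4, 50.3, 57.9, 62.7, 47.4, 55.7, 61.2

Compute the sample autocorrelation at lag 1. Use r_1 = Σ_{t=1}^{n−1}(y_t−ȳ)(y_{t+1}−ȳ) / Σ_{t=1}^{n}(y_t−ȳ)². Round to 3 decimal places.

-0.302

Mean ȳ = (59.7 + 60.4 + 50.3 + 57.9 + 62.7 + 47.4 + 55.7 + 61.2)/8 = 56.9125
Σ(y_t−ȳ)(y_{t+1}−ȳ) = (9.7214) + (-23.0611) + (-6.5298) + (5.7152) + (-55.0536) + (11.5339) + (-5.1986) = -62.8727
Denominator Σ(y_t−ȳ)² = 208.4688
r_1 = -62.8727 / 208.4688 = -0.302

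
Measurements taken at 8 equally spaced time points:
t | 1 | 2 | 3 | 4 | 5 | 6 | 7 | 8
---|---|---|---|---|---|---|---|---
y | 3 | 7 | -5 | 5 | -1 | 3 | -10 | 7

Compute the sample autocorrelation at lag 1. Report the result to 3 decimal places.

Mean ȳ = (3 + 7 − 5 + 5 − 1 + 3 − 10 + 7)/8 = 1.1250
Σ(y_t−ȳ)(y_{t+1}−ȳ) = (11.0156) + (-35.9844) + (-23.7344) + (-8.2344) + (-3.9844) + (-20.8594) + (-65.3594) = -147.1406
Denominator Σ(y_t−ȳ)² = 256.8750
r_1 = -147.1406 / 256.8750 = -0.573

-0.573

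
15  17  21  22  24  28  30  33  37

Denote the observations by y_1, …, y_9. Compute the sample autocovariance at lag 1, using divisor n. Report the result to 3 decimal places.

30.550

Mean ȳ = (15 + 17 + 21 + 22 + 24 + 28 + 30 + 33 + 37)/9 = 25.2222
Σ_{t=1}^{8}(y_t−ȳ)(y_{t+1}−ȳ) = 274.9506
γ_1 = 274.9506 / 9 = 30.550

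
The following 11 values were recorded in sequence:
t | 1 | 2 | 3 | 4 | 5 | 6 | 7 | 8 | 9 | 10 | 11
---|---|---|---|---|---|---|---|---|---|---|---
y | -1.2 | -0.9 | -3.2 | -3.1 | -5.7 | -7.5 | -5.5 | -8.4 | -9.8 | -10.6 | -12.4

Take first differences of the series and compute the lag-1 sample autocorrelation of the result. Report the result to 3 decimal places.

First differences Δy: 0.3, -2.3, 0.1, -2.6, -1.8, 2.0, -2.9, -1.4, -0.8, -1.8
Mean of differences = -1.1200
Numerator Σ(Δy_t−Δȳ)(Δy_{t+1}−Δȳ) = -11.3984
Denominator Σ(Δy_t−Δȳ)² = 21.0960
r_1(Δy) = -11.3984 / 21.0960 = -0.540

-0.540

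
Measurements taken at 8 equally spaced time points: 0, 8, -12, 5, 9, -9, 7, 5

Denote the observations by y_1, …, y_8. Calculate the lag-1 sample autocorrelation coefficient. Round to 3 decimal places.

-0.526

Mean ȳ = (0 + 8 − 12 + 5 + 9 − 9 + 7 + 5)/8 = 1.6250
Deviations from mean: -1.6250, 6.3750, -13.6250, 3.3750, 7.3750, -10.6250, 5.3750, 3.3750
Σ(y_t−ȳ)(y_{t+1}−ȳ) = (-10.3594) + (-86.8594) + (-45.9844) + (24.8906) + (-78.3594) + (-57.1094) + (18.1406) = -235.6406
Denominator Σ(y_t−ȳ)² = 447.8750
r_1 = -235.6406 / 447.8750 = -0.526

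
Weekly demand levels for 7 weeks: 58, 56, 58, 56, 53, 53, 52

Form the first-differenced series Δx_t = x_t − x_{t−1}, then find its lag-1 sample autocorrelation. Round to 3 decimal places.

First differences Δx: -2, 2, -2, -3, 0, -1
Mean of differences = -1.0000
Numerator Σ(Δx_t−Δx̄)(Δx_{t+1}−Δx̄) = -6.0000
Denominator Σ(Δx_t−Δx̄)² = 16.0000
r_1(Δx) = -6.0000 / 16.0000 = -0.375

-0.375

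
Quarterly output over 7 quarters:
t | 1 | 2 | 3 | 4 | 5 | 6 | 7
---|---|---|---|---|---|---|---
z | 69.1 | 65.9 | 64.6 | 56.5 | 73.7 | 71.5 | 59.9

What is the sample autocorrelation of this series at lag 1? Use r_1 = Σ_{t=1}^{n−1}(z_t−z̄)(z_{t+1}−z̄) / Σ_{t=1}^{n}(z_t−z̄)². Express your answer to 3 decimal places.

-0.223

Mean z̄ = (69.1 + 65.9 + 64.6 + 56.5 + 73.7 + 71.5 + 59.9)/7 = 65.8857
Deviations from mean: 3.2143, 0.0143, -1.2857, -9.3857, 7.8143, 5.6143, -5.9857
Σ(z_t−z̄)(z_{t+1}−z̄) = (0.0459) + (-0.0184) + (12.0673) + (-73.3427) + (43.8716) + (-33.6055) = -50.9816
Denominator Σ(z_t−z̄)² = 228.4886
r_1 = -50.9816 / 228.4886 = -0.223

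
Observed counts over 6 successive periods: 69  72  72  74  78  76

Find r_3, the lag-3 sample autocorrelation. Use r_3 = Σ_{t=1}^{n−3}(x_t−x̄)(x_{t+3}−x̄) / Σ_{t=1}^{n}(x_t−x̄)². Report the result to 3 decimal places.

-0.248

Mean x̄ = (69 + 72 + 72 + 74 + 78 + 76)/6 = 73.5000
Numerator Σ_{t=1}^{3}(x_t−x̄)(x_{t+3}−x̄) = -12.7500
Denominator Σ(x_t−x̄)² = 51.5000
r_3 = -12.7500 / 51.5000 = -0.248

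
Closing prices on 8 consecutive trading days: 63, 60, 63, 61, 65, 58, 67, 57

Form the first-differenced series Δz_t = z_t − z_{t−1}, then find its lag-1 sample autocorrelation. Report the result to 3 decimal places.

First differences Δz: -3, 3, -2, 4, -7, 9, -10
Mean of differences = -0.8571
Numerator Σ(Δz_t−Δz̄)(Δz_{t+1}−Δz̄) = -198.7347
Denominator Σ(Δz_t−Δz̄)² = 262.8571
r_1(Δz) = -198.7347 / 262.8571 = -0.756

-0.756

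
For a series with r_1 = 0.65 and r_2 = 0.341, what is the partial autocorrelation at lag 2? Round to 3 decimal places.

-0.141

φ_{22} = (r_2 − r_1²) / (1 − r_1²)
r_1² = (0.65)² = 0.4225
Numerator = 0.341 − 0.4225 = -0.0815; denominator = 1 − 0.4225 = 0.5775
φ_{22} = -0.0815 / 0.5775 = -0.141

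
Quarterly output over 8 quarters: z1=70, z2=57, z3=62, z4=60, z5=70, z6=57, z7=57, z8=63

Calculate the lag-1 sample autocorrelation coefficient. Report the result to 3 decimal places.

Mean z̄ = (70 + 57 + 62 + 60 + 70 + 57 + 57 + 63)/8 = 62.0000
Deviations from mean: 8.0000, -5.0000, 0.0000, -2.0000, 8.0000, -5.0000, -5.0000, 1.0000
Numerator Σ_{t=1}^{7}(z_t−z̄)(z_{t+1}−z̄) = -76.0000
Denominator Σ(z_t−z̄)² = 208.0000
r_1 = -76.0000 / 208.0000 = -0.365

-0.365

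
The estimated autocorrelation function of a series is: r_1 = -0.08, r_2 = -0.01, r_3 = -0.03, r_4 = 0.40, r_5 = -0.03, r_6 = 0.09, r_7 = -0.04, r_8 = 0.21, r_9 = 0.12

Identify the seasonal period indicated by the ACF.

The largest autocorrelation is r_4 = 0.40, with a weaker echo at lag 8 (0.21); the remaining lags stay at or below 0.12.
The dominant spike at lag 4 indicates a seasonal period of 4.

4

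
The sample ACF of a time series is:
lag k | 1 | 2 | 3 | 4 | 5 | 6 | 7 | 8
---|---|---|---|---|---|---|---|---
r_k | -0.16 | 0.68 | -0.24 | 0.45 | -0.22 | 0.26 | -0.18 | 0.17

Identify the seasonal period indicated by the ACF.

The largest autocorrelation is r_2 = 0.68, with weaker echoes at lags 4 (0.45), 6 (0.26) and 8 (0.17); the remaining lags stay at or below -0.16.
The dominant spike at lag 2 indicates a seasonal period of 2.

2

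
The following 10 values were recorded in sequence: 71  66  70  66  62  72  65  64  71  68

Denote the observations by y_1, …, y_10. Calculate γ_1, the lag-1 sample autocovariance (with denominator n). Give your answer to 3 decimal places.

-4.225

Mean ȳ = (71 + 66 + 70 + 66 + 62 + 72 + 65 + 64 + 71 + 68)/10 = 67.5000
Σ_{t=1}^{9}(y_t−ȳ)(y_{t+1}−ȳ) = -42.2500
γ_1 = -42.2500 / 10 = -4.225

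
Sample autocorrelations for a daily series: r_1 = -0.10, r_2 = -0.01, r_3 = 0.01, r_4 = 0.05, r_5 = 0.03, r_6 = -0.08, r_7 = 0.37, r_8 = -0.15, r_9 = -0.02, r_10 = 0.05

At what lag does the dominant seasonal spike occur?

7

The largest autocorrelation is r_7 = 0.37; the remaining lags stay at or below 0.05.
The dominant spike at lag 7 indicates a seasonal period of 7.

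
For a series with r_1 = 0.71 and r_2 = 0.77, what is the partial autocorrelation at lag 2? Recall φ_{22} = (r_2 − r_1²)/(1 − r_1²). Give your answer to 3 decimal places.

0.536

φ_{22} = (r_2 − r_1²) / (1 − r_1²)
r_1² = (0.71)² = 0.5041
Numerator = 0.77 − 0.5041 = 0.2659; denominator = 1 − 0.5041 = 0.4959
φ_{22} = 0.2659 / 0.4959 = 0.536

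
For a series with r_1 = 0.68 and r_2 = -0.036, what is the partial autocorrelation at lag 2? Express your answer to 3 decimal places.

-0.927

φ_{22} = (r_2 − r_1²) / (1 − r_1²)
r_1² = (0.68)² = 0.4624
Numerator = -0.036 − 0.4624 = -0.4984; denominator = 1 − 0.4624 = 0.5376
φ_{22} = -0.4984 / 0.5376 = -0.927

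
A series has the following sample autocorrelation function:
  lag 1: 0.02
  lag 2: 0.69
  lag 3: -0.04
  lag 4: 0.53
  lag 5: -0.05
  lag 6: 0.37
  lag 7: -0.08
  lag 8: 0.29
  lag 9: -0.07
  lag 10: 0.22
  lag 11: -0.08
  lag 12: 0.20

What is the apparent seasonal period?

The largest autocorrelation is r_2 = 0.69, with weaker echoes at lags 4 (0.53), 6 (0.37), 8 (0.29), 10 (0.22) and 12 (0.20); the remaining lags stay at or below 0.02.
The dominant spike at lag 2 indicates a seasonal period of 2.

2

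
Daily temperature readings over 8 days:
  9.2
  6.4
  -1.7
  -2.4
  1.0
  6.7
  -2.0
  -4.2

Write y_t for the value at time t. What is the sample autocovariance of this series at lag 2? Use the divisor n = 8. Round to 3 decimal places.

-11.256

Mean ȳ = (9.2 + 6.4 − 1.7 − 2.4 + 1.0 + 6.7 − 2.0 − 4.2)/8 = 1.6250
Σ_{t=1}^{6}(y_t−ȳ)(y_{t+2}−ȳ) = -90.0513
γ_2 = -90.0513 / 8 = -11.256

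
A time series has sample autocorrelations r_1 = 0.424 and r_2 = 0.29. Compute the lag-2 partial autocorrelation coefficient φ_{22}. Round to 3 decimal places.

0.134

φ_{22} = (r_2 − r_1²) / (1 − r_1²)
r_1² = (0.424)² = 0.179776
Numerator = 0.29 − 0.1798 = 0.1102; denominator = 1 − 0.1798 = 0.8202
φ_{22} = 0.1102 / 0.8202 = 0.134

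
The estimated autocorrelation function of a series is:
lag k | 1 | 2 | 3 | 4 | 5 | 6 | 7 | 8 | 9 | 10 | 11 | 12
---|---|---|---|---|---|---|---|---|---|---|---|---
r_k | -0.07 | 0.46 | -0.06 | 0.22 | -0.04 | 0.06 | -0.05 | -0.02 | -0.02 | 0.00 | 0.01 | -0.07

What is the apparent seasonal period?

The largest autocorrelation is r_2 = 0.46, with a weaker echo at lag 4 (0.22); the remaining lags stay at or below 0.06.
The dominant spike at lag 2 indicates a seasonal period of 2.

2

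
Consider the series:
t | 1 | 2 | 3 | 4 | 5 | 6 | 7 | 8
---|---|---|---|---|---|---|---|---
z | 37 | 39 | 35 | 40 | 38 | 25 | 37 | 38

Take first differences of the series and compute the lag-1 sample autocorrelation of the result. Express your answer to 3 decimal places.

First differences Δz: 2, -4, 5, -2, -13, 12, 1
Mean of differences = 0.1429
Numerator Σ(Δz_t−Δz̄)(Δz_{t+1}−Δz̄) = -155.7347
Denominator Σ(Δz_t−Δz̄)² = 362.8571
r_1(Δz) = -155.7347 / 362.8571 = -0.429

-0.429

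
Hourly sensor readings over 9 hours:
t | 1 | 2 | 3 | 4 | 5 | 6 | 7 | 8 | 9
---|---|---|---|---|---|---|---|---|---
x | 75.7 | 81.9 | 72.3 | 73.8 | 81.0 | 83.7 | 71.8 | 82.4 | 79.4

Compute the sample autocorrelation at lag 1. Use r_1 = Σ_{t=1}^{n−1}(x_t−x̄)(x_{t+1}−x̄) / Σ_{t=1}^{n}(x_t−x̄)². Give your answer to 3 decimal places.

Mean x̄ = (75.7 + 81.9 + 72.3 + 73.8 + 81.0 + 83.7 + 71.8 + 82.4 + 79.4)/9 = 78.0000
Numerator Σ_{t=1}^{8}(x_t−x̄)(x_{t+1}−x̄) = -59.2200
Denominator Σ(x_t−x̄)² = 171.8800
r_1 = -59.2200 / 171.8800 = -0.345

-0.345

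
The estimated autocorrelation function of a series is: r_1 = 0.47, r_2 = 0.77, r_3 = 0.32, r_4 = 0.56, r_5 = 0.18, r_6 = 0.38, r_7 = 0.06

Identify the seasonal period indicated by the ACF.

2

The largest autocorrelation is r_2 = 0.77, with a weaker echo at lag 4 (0.56); the remaining lags stay at or below 0.47.
The dominant spike at lag 2 indicates a seasonal period of 2.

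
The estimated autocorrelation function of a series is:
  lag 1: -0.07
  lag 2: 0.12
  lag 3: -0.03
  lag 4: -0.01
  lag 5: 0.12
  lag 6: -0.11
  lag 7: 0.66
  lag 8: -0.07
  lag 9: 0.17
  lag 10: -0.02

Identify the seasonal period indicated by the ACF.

7

The largest autocorrelation is r_7 = 0.66; the remaining lags stay at or below 0.17.
The dominant spike at lag 7 indicates a seasonal period of 7.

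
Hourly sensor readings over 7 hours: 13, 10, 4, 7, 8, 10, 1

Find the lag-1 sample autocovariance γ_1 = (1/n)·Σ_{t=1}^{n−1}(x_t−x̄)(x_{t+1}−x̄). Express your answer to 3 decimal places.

-1.230

Mean x̄ = (13 + 10 + 4 + 7 + 8 + 10 + 1)/7 = 7.5714
Σ_{t=1}^{6}(x_t−x̄)(x_{t+1}−x̄) = -8.6122
γ_1 = -8.6122 / 7 = -1.230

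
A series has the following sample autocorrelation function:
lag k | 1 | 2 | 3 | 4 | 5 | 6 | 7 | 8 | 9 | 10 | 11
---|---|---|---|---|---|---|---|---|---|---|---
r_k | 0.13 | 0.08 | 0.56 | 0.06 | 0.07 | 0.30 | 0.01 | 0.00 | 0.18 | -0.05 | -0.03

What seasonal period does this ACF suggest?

3

The largest autocorrelation is r_3 = 0.56, with weaker echoes at lags 6 (0.30) and 9 (0.18); the remaining lags stay at or below 0.13.
The dominant spike at lag 3 indicates a seasonal period of 3.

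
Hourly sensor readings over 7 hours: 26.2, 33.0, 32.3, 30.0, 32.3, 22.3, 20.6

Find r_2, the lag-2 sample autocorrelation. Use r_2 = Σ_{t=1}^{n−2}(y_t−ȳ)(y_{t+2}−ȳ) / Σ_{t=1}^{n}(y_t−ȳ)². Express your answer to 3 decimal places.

-0.151

Mean ȳ = (26.2 + 33.0 + 32.3 + 30.0 + 32.3 + 22.3 + 20.6)/7 = 28.1000
Deviations from mean: -1.9000, 4.9000, 4.2000, 1.9000, 4.2000, -5.8000, -7.5000
Σ(y_t−ȳ)(y_{t+2}−ȳ) = (-7.9800) + (9.3100) + (17.6400) + (-11.0200) + (-31.5000) = -23.5500
Denominator Σ(y_t−ȳ)² = 156.4000
r_2 = -23.5500 / 156.4000 = -0.151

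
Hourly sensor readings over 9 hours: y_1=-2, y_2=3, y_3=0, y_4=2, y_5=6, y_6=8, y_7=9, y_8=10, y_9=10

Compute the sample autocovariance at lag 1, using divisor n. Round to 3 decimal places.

Mean ȳ = (-2 + 3 + 0 + 2 + 6 + 8 + 9 + 10 + 10)/9 = 5.1111
Σ_{t=1}^{8}(y_t−ȳ)(y_{t+1}−ȳ) = 95.6543
γ_1 = 95.6543 / 9 = 10.628

10.628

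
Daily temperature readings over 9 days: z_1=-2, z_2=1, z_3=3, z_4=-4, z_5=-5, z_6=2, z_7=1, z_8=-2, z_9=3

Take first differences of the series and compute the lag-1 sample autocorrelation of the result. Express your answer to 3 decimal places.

First differences Δz: 3, 2, -7, -1, 7, -1, -3, 5
Mean of differences = 0.6250
Numerator Σ(Δz_t−Δz̄)(Δz_{t+1}−Δz̄) = -25.5156
Denominator Σ(Δz_t−Δz̄)² = 143.8750
r_1(Δz) = -25.5156 / 143.8750 = -0.177

-0.177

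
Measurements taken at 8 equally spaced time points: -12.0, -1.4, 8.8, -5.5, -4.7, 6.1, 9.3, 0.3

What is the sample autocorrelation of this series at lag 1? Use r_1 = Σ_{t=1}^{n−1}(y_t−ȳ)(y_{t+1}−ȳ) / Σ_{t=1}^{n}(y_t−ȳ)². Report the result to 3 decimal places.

Mean ȳ = (-12.0 − 1.4 + 8.8 − 5.5 − 4.7 + 6.1 + 9.3 + 0.3)/8 = 0.1125
Σ(y_t−ȳ)(y_{t+1}−ȳ) = (18.3202) + (-13.1398) + (-48.7586) + (27.0102) + (-28.8148) + (55.0102) + (1.7227) = 11.3498
Denominator Σ(y_t−ȳ)² = 399.4288
r_1 = 11.3498 / 399.4288 = 0.028

0.028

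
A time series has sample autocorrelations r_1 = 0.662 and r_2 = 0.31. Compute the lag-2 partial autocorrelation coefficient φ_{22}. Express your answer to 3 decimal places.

-0.228

φ_{22} = (r_2 − r_1²) / (1 − r_1²)
r_1² = (0.662)² = 0.438244
Numerator = 0.31 − 0.4382 = -0.1282; denominator = 1 − 0.4382 = 0.5618
φ_{22} = -0.1282 / 0.5618 = -0.228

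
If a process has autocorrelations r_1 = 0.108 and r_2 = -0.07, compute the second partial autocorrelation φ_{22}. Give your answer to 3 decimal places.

φ_{22} = (r_2 − r_1²) / (1 − r_1²)
r_1² = (0.108)² = 0.011664
Numerator = -0.07 − 0.0117 = -0.0817; denominator = 1 − 0.0117 = 0.9883
φ_{22} = -0.0817 / 0.9883 = -0.083

-0.083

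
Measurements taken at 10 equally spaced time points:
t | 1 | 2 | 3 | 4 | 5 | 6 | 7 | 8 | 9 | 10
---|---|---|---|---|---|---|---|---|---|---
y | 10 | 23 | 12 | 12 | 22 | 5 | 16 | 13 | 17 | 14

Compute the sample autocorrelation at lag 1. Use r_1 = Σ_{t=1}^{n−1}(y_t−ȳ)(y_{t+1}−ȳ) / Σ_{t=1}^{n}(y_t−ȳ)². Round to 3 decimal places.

Mean ȳ = (10 + 23 + 12 + 12 + 22 + 5 + 16 + 13 + 17 + 14)/10 = 14.4000
Numerator Σ_{t=1}^{9}(y_t−ȳ)(y_{t+1}−ȳ) = -164.3600
Denominator Σ(y_t−ȳ)² = 262.4000
r_1 = -164.3600 / 262.4000 = -0.626

-0.626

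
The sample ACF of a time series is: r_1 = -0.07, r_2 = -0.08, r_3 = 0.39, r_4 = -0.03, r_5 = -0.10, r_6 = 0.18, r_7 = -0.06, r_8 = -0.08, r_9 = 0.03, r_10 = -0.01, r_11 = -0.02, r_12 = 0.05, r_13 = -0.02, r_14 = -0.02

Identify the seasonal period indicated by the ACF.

The largest autocorrelation is r_3 = 0.39, with a weaker echo at lag 6 (0.18); the remaining lags stay at or below 0.05.
The dominant spike at lag 3 indicates a seasonal period of 3.

3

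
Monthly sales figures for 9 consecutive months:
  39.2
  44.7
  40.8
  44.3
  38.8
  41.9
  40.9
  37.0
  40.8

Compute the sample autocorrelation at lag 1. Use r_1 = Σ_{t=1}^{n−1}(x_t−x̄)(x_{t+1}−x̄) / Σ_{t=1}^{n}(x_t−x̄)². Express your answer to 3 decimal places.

-0.325

Mean x̄ = (39.2 + 44.7 + 40.8 + 44.3 + 38.8 + 41.9 + 40.9 + 37.0 + 40.8)/9 = 40.9333
Numerator Σ_{t=1}^{8}(x_t−x̄)(x_{t+1}−x̄) = -16.1011
Denominator Σ(x_t−x̄)² = 49.5200
r_1 = -16.1011 / 49.5200 = -0.325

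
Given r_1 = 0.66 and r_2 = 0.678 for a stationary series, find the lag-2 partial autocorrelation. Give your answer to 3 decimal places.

0.429

φ_{22} = (r_2 − r_1²) / (1 − r_1²)
r_1² = (0.66)² = 0.4356
Numerator = 0.678 − 0.4356 = 0.2424; denominator = 1 − 0.4356 = 0.5644
φ_{22} = 0.2424 / 0.5644 = 0.429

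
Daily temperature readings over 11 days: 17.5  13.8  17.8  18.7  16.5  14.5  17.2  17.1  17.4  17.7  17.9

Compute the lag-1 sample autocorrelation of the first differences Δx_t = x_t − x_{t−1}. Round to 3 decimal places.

First differences Δx: -3.7, 4.0, 0.9, -2.2, -2.0, 2.7, -0.1, 0.3, 0.3, 0.2
Mean of differences = 0.0400
Numerator Σ(Δx_t−Δx̄)(Δx_{t+1}−Δx̄) = -14.4876
Denominator Σ(Δx_t−Δx̄)² = 46.8440
r_1(Δx) = -14.4876 / 46.8440 = -0.309

-0.309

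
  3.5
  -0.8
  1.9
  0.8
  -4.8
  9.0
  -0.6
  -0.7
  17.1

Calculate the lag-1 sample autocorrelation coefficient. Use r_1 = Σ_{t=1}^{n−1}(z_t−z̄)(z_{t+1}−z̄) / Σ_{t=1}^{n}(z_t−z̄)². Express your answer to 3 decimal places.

Mean z̄ = (3.5 − 0.8 + 1.9 + 0.8 − 4.8 + 9.0 − 0.6 − 0.7 + 17.1)/9 = 2.8222
Numerator Σ_{t=1}^{8}(z_t−z̄)(z_{t+1}−z̄) = -88.3016
Denominator Σ(z_t−z̄)² = 342.7556
r_1 = -88.3016 / 342.7556 = -0.258

-0.258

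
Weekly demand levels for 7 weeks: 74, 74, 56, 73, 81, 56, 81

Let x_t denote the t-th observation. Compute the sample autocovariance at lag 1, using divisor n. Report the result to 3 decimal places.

-50.052

Mean x̄ = (74 + 74 + 56 + 73 + 81 + 56 + 81)/7 = 70.7143
Σ_{t=1}^{6}(x_t−x̄)(x_{t+1}−x̄) = -350.3673
γ_1 = -350.3673 / 7 = -50.052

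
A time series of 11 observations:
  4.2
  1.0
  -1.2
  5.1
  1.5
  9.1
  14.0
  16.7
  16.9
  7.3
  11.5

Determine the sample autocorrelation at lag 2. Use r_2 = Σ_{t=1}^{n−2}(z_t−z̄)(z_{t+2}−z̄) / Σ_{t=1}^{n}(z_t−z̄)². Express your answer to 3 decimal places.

Mean z̄ = (4.2 + 1.0 − 1.2 + 5.1 + 1.5 + 9.1 + 14.0 + 16.7 + 16.9 + 7.3 + 11.5)/11 = 7.8273
Numerator Σ_{t=1}^{9}(z_t−z̄)(z_{t+2}−z̄) = 161.8940
Denominator Σ(z_t−z̄)² = 403.2618
r_2 = 161.8940 / 403.2618 = 0.401

0.401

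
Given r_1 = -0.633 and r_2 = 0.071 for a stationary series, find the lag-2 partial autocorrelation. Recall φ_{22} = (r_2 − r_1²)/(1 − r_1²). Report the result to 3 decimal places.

-0.550

φ_{22} = (r_2 − r_1²) / (1 − r_1²)
r_1² = (-0.633)² = 0.400689
Numerator = 0.071 − 0.4007 = -0.3297; denominator = 1 − 0.4007 = 0.5993
φ_{22} = -0.3297 / 0.5993 = -0.550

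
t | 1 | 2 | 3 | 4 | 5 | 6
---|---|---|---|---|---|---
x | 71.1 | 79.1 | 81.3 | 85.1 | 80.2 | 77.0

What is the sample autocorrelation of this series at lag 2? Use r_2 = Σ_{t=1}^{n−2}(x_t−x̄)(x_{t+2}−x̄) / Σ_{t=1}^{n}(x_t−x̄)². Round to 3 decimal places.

Mean x̄ = (71.1 + 79.1 + 81.3 + 85.1 + 80.2 + 77.0)/6 = 78.9667
Deviations from mean: -7.8667, 0.1333, 2.3333, 6.1333, 1.2333, -1.9667
Numerator Σ_{t=1}^{4}(x_t−x̄)(x_{t+2}−x̄) = -26.7222
Denominator Σ(x_t−x̄)² = 110.3533
r_2 = -26.7222 / 110.3533 = -0.242

-0.242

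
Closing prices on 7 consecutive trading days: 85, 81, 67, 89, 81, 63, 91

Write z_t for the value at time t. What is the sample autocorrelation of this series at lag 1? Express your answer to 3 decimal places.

-0.479

Mean z̄ = (85 + 81 + 67 + 89 + 81 + 63 + 91)/7 = 79.5714
Σ(z_t−z̄)(z_{t+1}−z̄) = (7.7551) + (-17.9592) + (-118.5306) + (13.4694) + (-23.6735) + (-189.3878) = -328.3265
Denominator Σ(z_t−z̄)² = 685.7143
r_1 = -328.3265 / 685.7143 = -0.479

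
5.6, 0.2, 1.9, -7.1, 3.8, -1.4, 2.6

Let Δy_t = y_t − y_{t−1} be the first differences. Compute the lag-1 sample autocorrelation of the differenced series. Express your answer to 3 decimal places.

-0.736

First differences Δy: -5.4, 1.7, -9.0, 10.9, -5.2, 4.0
Mean of differences = -0.5000
Numerator Σ(Δy_t−Δȳ)(Δy_{t+1}−Δȳ) = -201.1100
Denominator Σ(Δy_t−Δȳ)² = 273.4000
r_1(Δy) = -201.1100 / 273.4000 = -0.736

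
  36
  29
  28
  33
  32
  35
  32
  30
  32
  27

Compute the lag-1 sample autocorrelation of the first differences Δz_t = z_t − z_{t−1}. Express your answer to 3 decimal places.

-0.178

First differences Δz: -7, -1, 5, -1, 3, -3, -2, 2, -5
Mean of differences = -1.0000
Numerator Σ(Δz_t−Δz̄)(Δz_{t+1}−Δz̄) = -21.0000
Denominator Σ(Δz_t−Δz̄)² = 118.0000
r_1(Δz) = -21.0000 / 118.0000 = -0.178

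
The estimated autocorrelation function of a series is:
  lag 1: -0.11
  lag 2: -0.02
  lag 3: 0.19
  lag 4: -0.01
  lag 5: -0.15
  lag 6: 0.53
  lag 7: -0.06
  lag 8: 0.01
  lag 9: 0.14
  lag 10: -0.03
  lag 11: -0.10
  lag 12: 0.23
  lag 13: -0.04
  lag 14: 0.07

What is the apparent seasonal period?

The largest autocorrelation is r_6 = 0.53, with a weaker echo at lag 12 (0.23); the remaining lags stay at or below 0.19.
The dominant spike at lag 6 indicates a seasonal period of 6.

6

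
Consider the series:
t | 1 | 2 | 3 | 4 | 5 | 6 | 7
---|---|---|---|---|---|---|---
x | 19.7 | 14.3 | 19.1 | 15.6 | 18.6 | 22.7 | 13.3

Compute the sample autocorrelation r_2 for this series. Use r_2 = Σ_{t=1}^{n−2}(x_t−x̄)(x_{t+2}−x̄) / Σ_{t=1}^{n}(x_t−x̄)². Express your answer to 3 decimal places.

-0.049

Mean x̄ = (19.7 + 14.3 + 19.1 + 15.6 + 18.6 + 22.7 + 13.3)/7 = 17.6143
Deviations from mean: 2.0857, -3.3143, 1.4857, -2.0143, 0.9857, 5.0857, -4.3143
Numerator Σ_{t=1}^{5}(x_t−x̄)(x_{t+2}−x̄) = -3.2576
Denominator Σ(x_t−x̄)² = 67.0486
r_2 = -3.2576 / 67.0486 = -0.049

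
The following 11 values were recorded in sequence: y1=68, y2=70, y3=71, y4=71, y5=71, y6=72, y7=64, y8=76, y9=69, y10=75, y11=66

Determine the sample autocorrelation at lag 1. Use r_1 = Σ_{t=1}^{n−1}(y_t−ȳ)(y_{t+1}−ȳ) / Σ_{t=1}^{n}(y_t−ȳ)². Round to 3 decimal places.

-0.624

Mean ȳ = (68 + 70 + 71 + 71 + 71 + 72 + 64 + 76 + 69 + 75 + 66)/11 = 70.2727
Numerator Σ_{t=1}^{10}(y_t−ȳ)(y_{t+1}−ȳ) = -77.5289
Denominator Σ(y_t−ȳ)² = 124.1818
r_1 = -77.5289 / 124.1818 = -0.624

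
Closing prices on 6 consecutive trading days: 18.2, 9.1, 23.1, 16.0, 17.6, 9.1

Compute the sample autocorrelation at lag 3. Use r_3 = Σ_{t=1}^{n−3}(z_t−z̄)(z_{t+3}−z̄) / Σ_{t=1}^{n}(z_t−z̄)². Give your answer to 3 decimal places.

Mean z̄ = (18.2 + 9.1 + 23.1 + 16.0 + 17.6 + 9.1)/6 = 15.5167
Deviations from mean: 2.6833, -6.4167, 7.5833, 0.4833, 2.0833, -6.4167
Σ(z_t−z̄)(z_{t+3}−z̄) = (1.2969) + (-13.3681) + (-48.6597) = -60.7308
Denominator Σ(z_t−z̄)² = 151.6283
r_3 = -60.7308 / 151.6283 = -0.401

-0.401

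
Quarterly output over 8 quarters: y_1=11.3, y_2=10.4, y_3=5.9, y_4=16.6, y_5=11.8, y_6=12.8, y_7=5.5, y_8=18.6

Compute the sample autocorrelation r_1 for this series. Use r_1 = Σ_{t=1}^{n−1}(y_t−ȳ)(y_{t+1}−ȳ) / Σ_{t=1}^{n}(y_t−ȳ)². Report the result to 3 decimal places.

Mean ȳ = (11.3 + 10.4 + 5.9 + 16.6 + 11.8 + 12.8 + 5.5 + 18.6)/8 = 11.6125
Σ(y_t−ȳ)(y_{t+1}−ȳ) = (0.3789) + (6.9264) + (-28.4911) + (0.9352) + (0.2227) + (-7.2586) + (-42.7111) = -69.9977
Denominator Σ(y_t−ȳ)² = 146.7088
r_1 = -69.9977 / 146.7088 = -0.477

-0.477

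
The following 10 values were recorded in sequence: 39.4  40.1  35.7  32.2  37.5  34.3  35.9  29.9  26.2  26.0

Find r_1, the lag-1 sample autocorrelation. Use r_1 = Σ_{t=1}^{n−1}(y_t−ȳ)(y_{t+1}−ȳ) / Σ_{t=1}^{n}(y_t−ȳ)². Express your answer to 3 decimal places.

0.532

Mean ȳ = (39.4 + 40.1 + 35.7 + 32.2 + 37.5 + 34.3 + 35.9 + 29.9 + 26.2 + 26.0)/10 = 33.7200
Numerator Σ_{t=1}^{9}(y_t−ȳ)(y_{t+1}−ȳ) = 122.0256
Denominator Σ(y_t−ȳ)² = 229.3160
r_1 = 122.0256 / 229.3160 = 0.532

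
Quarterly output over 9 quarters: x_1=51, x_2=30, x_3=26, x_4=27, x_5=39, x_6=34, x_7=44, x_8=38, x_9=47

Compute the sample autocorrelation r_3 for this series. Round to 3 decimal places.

-0.343

Mean x̄ = (51 + 30 + 26 + 27 + 39 + 34 + 44 + 38 + 47)/9 = 37.3333
Σ(x_t−x̄)(x_{t+3}−x̄) = (-141.2222) + (-12.2222) + (37.7778) + (-68.8889) + (1.1111) + (-32.2222) = -215.6667
Denominator Σ(x_t−x̄)² = 628.0000
r_3 = -215.6667 / 628.0000 = -0.343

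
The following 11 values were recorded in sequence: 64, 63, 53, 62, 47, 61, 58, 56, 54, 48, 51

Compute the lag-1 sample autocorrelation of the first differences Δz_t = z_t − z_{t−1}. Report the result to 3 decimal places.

First differences Δz: -1, -10, 9, -15, 14, -3, -2, -2, -6, 3
Mean of differences = -1.3000
Numerator Σ(Δz_t−Δz̄)(Δz_{t+1}−Δz̄) = -484.1900
Denominator Σ(Δz_t−Δz̄)² = 648.1000
r_1(Δz) = -484.1900 / 648.1000 = -0.747

-0.747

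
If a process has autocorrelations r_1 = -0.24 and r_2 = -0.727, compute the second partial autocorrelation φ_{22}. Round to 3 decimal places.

-0.833

φ_{22} = (r_2 − r_1²) / (1 − r_1²)
r_1² = (-0.24)² = 0.0576
Numerator = -0.727 − 0.0576 = -0.7846; denominator = 1 − 0.0576 = 0.9424
φ_{22} = -0.7846 / 0.9424 = -0.833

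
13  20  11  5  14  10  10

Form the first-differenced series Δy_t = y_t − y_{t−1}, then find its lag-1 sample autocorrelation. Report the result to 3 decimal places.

-0.399

First differences Δy: 7, -9, -6, 9, -4, 0
Mean of differences = -0.5000
Numerator Σ(Δy_t−Δȳ)(Δy_{t+1}−Δȳ) = -104.2500
Denominator Σ(Δy_t−Δȳ)² = 261.5000
r_1(Δy) = -104.2500 / 261.5000 = -0.399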